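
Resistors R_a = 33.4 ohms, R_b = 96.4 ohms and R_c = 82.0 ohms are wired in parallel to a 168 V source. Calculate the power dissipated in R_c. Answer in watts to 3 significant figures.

The supply voltage appears across each parallel branch — just use P = V²/R_c.
P_R_c = V² / R_c = (168)² / 82.0 Ω = 344.2 W

344 W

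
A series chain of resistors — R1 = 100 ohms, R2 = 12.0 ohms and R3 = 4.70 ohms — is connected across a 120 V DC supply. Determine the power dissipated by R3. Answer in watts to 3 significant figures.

Series elements share the same current, so find I first, then use P = I²R.
R_total = 100 + 12.0 + 4.70 = 116.7 Ω
I = V / R_total = 120 / 116.7 = 1.028 A
P_R3 = I² × R3 = (1.028)² × 4.70 = 4.970 W

4.97 W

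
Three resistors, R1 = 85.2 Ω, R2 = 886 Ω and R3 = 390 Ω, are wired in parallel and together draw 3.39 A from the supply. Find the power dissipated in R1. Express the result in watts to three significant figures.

567 W

Only the total current is stated, so first find the parallel equivalent to get the voltage across the combination.
1/R_eq = 1/85.2 + 1/886 + 1/390 ⇒ R_eq = 64.81 Ω
V = I_total × R_eq = 3.390 × 64.81 = 219.7 V
P_R1 = V² / R1 = (219.7)² / 85.2 = 566.5 W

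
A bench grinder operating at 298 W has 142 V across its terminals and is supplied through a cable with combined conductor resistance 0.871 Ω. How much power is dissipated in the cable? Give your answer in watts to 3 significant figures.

3.84 W

Only the current and the line resistance are needed for the I²R loss.
I = P / V = 298 / 142 = 2.099 A through the cable.
P_line = I² R_line = (2.099)² × 0.871 = 3.836 W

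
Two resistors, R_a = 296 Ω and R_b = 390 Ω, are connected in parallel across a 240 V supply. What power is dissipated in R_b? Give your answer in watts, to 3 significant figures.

148 W

Every branch has 240 V across it, so for R_b the power is simply V²/R.
P_R_b = V² / R_b = (240)² / 390 Ω = 147.7 W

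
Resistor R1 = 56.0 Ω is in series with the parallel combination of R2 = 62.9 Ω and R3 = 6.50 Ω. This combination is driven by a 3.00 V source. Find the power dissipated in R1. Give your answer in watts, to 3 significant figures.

0.132 W

Replace R2 and R3 with their parallel equivalent so the circuit becomes R1 in series with R_p.
R_p = (62.9×6.50)/(62.9+6.50) = 5.891 Ω
R_total = 56.0 + 5.891 = 61.89 Ω
I = V / R_total = 3.00 / 61.89 = 0.04847 A
The full supply current passes through R1: P = I²R.
P_R1 = (0.04847)² × 56.0 = 0.1316 W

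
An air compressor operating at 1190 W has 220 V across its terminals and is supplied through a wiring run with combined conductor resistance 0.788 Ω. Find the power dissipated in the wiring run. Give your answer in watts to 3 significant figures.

23.1 W

The wiring run is a series resistance carrying the load current; its dissipation is I²R_line.
I = P / V = 1190 / 220 = 5.409 A through the wiring run.
P_line = I² R_line = (5.409)² × 0.788 = 23.06 W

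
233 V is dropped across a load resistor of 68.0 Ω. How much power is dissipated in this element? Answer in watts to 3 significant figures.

V and R are stated; P = V²/R avoids computing the current.
P = (233 V)² / 68.0 Ω = 798.4 W

798 W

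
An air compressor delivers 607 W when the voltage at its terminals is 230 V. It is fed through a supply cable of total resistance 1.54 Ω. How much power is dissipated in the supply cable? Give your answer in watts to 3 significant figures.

The supply cable is a series resistance carrying the load current; its dissipation is I²R_line.
I = P / V = 607 / 230 = 2.639 A through the supply cable.
P_line = I² R_line = (2.639)² × 1.54 = 10.73 W

10.7 W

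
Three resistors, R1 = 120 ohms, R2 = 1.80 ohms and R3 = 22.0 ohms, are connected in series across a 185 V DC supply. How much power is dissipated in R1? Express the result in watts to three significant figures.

199 W

Series elements share the same current, so find I first, then use P = I²R.
R_total = 120 + 1.80 + 22.0 = 143.8 Ω
I = V / R_total = 185 / 143.8 = 1.287 A
P_R1 = I² × R1 = (1.287)² × 120 = 198.6 W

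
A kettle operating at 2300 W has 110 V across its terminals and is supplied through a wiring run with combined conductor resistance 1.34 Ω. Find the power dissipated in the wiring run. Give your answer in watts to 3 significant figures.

586 W

The wiring run and load are in series, so the same current flows in both; the loss is I²R_line.
I = P / V = 2300 / 110 = 20.91 A through the wiring run.
P_line = I² R_line = (20.91)² × 1.34 = 585.8 W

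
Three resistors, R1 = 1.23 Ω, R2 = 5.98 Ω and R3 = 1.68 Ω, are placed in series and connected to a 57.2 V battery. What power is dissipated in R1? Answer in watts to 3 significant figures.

In a series string the same current flows through every resistor — find that current, then P = I²R for the one we want.
R_total = 1.23 + 5.98 + 1.68 = 8.890 Ω
I = V / R_total = 57.2 / 8.890 = 6.434 A
P_R1 = I² × R1 = (6.434)² × 1.23 = 50.92 W

50.9 W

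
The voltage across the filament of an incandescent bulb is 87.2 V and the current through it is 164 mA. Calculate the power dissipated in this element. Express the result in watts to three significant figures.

Both the voltage across and the current through the element are known, so P = V I applies directly.
P = 87.2 V × 0.1640 A = 14.30 W

14.3 W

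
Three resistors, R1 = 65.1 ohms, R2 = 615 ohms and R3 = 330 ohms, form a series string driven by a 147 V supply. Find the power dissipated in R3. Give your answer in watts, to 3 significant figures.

6.99 W

Every series element carries the same I. Get I from the total resistance, then P = I² × R3.
R_total = 65.1 + 615 + 330 = 1010 Ω
I = V / R_total = 147 / 1010 = 0.1455 A
P_R3 = I² × R3 = (0.1455)² × 330 = 6.989 W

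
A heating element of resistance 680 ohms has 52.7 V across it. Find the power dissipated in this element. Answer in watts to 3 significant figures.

4.08 W

V and R are stated; P = V²/R avoids computing the current.
P = (52.7 V)² / 680 Ω = 4.084 W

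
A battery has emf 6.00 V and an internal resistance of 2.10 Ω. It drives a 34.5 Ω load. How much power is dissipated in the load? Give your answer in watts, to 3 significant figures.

Find the circuit current first, then P = I²R for the load (series elements share I).
I = ε / (r + R) = 6.00 / (2.10 + 34.5) = 0.1639 A
P_load = I² R = (0.1639)² × 34.5 = 0.9272 W

0.927 W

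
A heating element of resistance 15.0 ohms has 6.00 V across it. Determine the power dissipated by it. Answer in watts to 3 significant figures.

V and R are stated; P = V²/R avoids computing the current.
P = (6.00 V)² / 15.0 Ω = 2.400 W

2.40 W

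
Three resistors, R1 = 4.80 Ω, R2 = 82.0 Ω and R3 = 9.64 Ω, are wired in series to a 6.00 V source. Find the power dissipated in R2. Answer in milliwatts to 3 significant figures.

Since the resistors are in series they all carry the loop current I = V/R_total; the power in any one is I²R.
R_total = 4.80 + 82.0 + 9.64 = 96.44 Ω
I = V / R_total = 6.00 / 96.44 = 0.06221 A
P_R2 = I² × R2 = (0.06221)² × 82.0 = 0.3174 W

317 mW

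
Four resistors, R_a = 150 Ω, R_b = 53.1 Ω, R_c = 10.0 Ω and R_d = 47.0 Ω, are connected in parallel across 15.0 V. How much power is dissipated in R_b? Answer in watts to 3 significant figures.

Each parallel branch sees the full supply voltage, so P = V²/R applies directly to the target branch.
P_R_b = V² / R_b = (15.0)² / 53.1 Ω = 4.237 W

4.24 W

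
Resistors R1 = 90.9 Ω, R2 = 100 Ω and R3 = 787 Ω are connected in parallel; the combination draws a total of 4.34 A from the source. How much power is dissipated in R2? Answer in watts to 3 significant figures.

380 W

We need the common branch voltage; get it from I_total × R_eq, then P = V²/R for the branch.
1/R_eq = 1/90.9 + 1/100 + 1/787 ⇒ R_eq = 44.90 Ω
V = I_total × R_eq = 4.340 × 44.90 = 194.9 V
P_R2 = V² / R2 = (194.9)² / 100 = 379.7 W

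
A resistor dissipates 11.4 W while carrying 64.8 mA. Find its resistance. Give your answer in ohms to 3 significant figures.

2710 Ω

Inverting the appropriate power form: R = P / I².
R = 11.4 / (0.06480)² = 2715 Ω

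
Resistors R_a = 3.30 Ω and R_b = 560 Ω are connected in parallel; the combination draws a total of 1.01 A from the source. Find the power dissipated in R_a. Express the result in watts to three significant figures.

Parallel branches share V, not I — compute V via R_eq, then use V²/R for the target branch.
1/R_eq = 1/3.30 + 1/560 ⇒ R_eq = 3.281 Ω
V = I_total × R_eq = 1.010 × 3.281 = 3.313 V
P_R_a = V² / R_a = (3.313)² / 3.30 = 3.327 W

3.33 W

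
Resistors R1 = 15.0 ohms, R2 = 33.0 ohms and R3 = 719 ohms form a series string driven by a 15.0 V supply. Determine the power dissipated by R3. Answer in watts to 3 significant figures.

Every series element carries the same I. Get I from the total resistance, then P = I² × R3.
R_total = 15.0 + 33.0 + 719 = 767.0 Ω
I = V / R_total = 15.0 / 767.0 = 0.01956 A
P_R3 = I² × R3 = (0.01956)² × 719 = 0.2750 W

0.275 W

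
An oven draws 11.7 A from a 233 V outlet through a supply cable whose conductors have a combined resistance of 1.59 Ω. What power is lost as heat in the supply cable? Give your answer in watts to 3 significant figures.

Line loss is just I²R for the cable — we know both I and R_line directly.
The supply cable carries the full 11.7 A.
P_line = I² R_line = (11.70)² × 1.59 = 217.7 W

218 W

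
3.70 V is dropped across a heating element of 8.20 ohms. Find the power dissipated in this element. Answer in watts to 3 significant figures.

V and R are stated; P = V²/R avoids computing the current.
P = (3.70 V)² / 8.20 Ω = 1.670 W

1.67 W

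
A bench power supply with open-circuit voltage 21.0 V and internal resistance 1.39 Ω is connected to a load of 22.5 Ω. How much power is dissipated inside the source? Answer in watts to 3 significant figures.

1.07 W

r is in series with the load, so it carries the full circuit current — the loss in it is I²r.
I = ε / (r + R) = 21.0 / (1.39 + 22.5) = 0.8790 A
P_int = I² r = (0.8790)² × 1.39 = 1.074 W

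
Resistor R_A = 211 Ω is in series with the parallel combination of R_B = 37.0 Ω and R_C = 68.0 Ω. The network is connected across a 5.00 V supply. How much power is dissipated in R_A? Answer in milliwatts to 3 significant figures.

Collapse R_B‖R_C to a single equivalent, reducing the network to two series elements.
R_p = (37.0×68.0)/(37.0+68.0) = 23.96 Ω
R_total = 211 + 23.96 = 235.0 Ω
I = V / R_total = 5.00 / 235.0 = 0.02128 A
R_A carries the full series current, so P = I²R.
P_R_A = (0.02128)² × 211 = 0.09555 W

95.5 mW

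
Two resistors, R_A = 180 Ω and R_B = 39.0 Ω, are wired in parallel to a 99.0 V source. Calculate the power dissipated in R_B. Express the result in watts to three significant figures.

251 W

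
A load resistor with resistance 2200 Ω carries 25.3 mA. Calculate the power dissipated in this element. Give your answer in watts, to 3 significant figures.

Current and resistance are given, so P = I²R is the direct form.
P = (0.02530 A)² × 2200 Ω = 1.408 W

1.41 W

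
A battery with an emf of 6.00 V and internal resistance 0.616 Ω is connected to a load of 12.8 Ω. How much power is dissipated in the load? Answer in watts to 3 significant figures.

2.56 W

With r and R in series, I = ε/(r+R); the load dissipates I²R.
I = ε / (r + R) = 6.00 / (0.616 + 12.8) = 0.4472 A
P_load = I² R = (0.4472)² × 12.8 = 2.560 W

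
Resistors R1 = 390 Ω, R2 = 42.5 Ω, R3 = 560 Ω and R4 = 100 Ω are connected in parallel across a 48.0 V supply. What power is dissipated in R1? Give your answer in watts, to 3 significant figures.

5.91 W

Every branch has 48.0 V across it, so for R1 the power is simply V²/R.
P_R1 = V² / R1 = (48.0)² / 390 Ω = 5.908 W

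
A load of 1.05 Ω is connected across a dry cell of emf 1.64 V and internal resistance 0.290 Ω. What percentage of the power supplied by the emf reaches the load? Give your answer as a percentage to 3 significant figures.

Both r and R carry the same current, so the power split is just the resistance split: η = R/(R+r).
η = R / (R + r) = 1.05 / (1.05 + 0.290) = 0.7836

78.4 %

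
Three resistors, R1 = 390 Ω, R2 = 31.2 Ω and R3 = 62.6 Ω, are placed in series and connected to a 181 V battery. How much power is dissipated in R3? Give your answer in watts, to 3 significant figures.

In a series string the same current flows through every resistor — find that current, then P = I²R for the one we want.
R_total = 390 + 31.2 + 62.6 = 483.8 Ω
I = V / R_total = 181 / 483.8 = 0.3741 A
P_R3 = I² × R3 = (0.3741)² × 62.6 = 8.762 W

8.76 W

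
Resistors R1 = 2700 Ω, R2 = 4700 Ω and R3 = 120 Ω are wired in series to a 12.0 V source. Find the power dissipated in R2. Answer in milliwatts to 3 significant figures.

12.0 mW

Every series element carries the same I. Get I from the total resistance, then P = I² × R2.
R_total = 2700 + 4700 + 120 = 7520 Ω
I = V / R_total = 12.0 / 7520 = 0.001596 A
P_R2 = I² × R2 = (0.001596)² × 4700 = 0.01197 W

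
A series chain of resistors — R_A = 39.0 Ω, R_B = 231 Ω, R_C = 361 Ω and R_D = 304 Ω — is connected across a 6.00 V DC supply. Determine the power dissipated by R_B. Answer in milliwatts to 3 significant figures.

Every series element carries the same I. Get I from the total resistance, then P = I² × R_B.
R_total = 39.0 + 231 + 361 + 304 = 935.0 Ω
I = V / R_total = 6.00 / 935.0 = 0.006417 A
P_R_B = I² × R_B = (0.006417)² × 231 = 0.009512 W

9.51 mW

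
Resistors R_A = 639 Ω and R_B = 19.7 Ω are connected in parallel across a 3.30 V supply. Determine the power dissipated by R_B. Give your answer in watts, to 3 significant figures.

Every branch has 3.30 V across it, so for R_B the power is simply V²/R.
P_R_B = V² / R_B = (3.30)² / 19.7 Ω = 0.5528 W

0.553 W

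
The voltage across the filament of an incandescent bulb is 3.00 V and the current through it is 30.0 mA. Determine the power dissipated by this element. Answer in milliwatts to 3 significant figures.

90.0 mW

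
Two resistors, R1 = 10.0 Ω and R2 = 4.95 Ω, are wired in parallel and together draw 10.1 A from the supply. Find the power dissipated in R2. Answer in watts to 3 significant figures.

226 W

Only the total current is stated, so first find the parallel equivalent to get the voltage across the combination.
1/R_eq = 1/10.0 + 1/4.95 ⇒ R_eq = 3.311 Ω
V = I_total × R_eq = 10.10 × 3.311 = 33.44 V
P_R2 = V² / R2 = (33.44)² / 4.95 = 225.9 W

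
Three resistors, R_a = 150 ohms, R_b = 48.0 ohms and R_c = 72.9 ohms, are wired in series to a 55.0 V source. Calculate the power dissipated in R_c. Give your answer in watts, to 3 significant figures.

Every series element carries the same I. Get I from the total resistance, then P = I² × R_c.
R_total = 150 + 48.0 + 72.9 = 270.9 Ω
I = V / R_total = 55.0 / 270.9 = 0.2030 A
P_R_c = I² × R_c = (0.2030)² × 72.9 = 3.005 W

3.00 W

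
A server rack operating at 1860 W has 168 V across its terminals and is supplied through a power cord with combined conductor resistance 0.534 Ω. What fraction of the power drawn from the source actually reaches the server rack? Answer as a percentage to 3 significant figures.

96.6 %

I = P / V = 1860 / 168 = 11.07 A through the power cord.
P_line = I² R_line = (11.07)² × 0.534 = 65.46 W
P_source = P_load + P_line = 1860 + 65.46 = 1925 W
η = P_load / P_source = 1860 / 1925 = 0.9660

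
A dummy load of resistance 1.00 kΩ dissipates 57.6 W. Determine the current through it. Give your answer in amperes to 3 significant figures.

0.240 A

Rearranging the power relation for the two known quantities gives I = √(P / R).
I = √(57.6 / 1000) = 0.2400 A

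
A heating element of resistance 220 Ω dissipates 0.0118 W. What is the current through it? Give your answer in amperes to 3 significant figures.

The two known quantities fix the third via I = √(P / R).
I = √(0.0118 / 220) = 0.007324 A

0.00732 A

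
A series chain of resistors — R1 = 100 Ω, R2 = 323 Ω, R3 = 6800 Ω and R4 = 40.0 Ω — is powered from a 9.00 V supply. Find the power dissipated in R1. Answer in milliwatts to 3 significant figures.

Series elements share the same current, so find I first, then use P = I²R.
R_total = 100 + 323 + 6800 + 40.0 = 7263 Ω
I = V / R_total = 9.00 / 7263 = 0.001239 A
P_R1 = I² × R1 = (0.001239)² × 100 = 0.0001536 W

0.154 mW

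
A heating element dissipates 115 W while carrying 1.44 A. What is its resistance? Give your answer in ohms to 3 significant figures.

55.5 Ω

Inverting the appropriate power form: R = P / I².
R = 115 / (1.440)² = 55.46 Ω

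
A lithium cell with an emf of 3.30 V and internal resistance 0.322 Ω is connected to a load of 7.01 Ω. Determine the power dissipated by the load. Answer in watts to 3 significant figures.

Find the circuit current first, then P = I²R for the load (series elements share I).
I = ε / (r + R) = 3.30 / (0.322 + 7.01) = 0.4501 A
P_load = I² R = (0.4501)² × 7.01 = 1.420 W

1.42 W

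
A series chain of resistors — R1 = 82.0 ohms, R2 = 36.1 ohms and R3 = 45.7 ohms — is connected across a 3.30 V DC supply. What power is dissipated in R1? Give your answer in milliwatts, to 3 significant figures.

33.3 mW

In a series string the same current flows through every resistor — find that current, then P = I²R for the one we want.
R_total = 82.0 + 36.1 + 45.7 = 163.8 Ω
I = V / R_total = 3.30 / 163.8 = 0.02015 A
P_R1 = I² × R1 = (0.02015)² × 82.0 = 0.03328 W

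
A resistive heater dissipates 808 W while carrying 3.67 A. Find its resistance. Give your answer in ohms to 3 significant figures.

From P = V I = I²R = V²/R, with the two given quantities we get R = P / I².
R = 808 / (3.670)² = 59.99 Ω

60.0 Ω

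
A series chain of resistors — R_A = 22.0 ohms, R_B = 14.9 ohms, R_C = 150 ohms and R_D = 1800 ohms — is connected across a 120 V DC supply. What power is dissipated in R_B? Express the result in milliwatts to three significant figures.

Series elements share the same current, so find I first, then use P = I²R.
R_total = 22.0 + 14.9 + 150 + 1800 = 1987 Ω
I = V / R_total = 120 / 1987 = 0.06040 A
P_R_B = I² × R_B = (0.06040)² × 14.9 = 0.05435 W

54.3 mW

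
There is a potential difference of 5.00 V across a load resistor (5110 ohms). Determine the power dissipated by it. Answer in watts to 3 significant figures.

0.00489 W

Voltage and resistance are given, so P = V²/R is the one-step route.
P = (5.00 V)² / 5110 Ω = 0.004892 W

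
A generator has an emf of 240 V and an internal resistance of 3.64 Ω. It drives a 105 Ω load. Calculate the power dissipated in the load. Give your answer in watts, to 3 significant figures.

With r and R in series, I = ε/(r+R); the load dissipates I²R.
I = ε / (r + R) = 240 / (3.64 + 105) = 2.209 A
P_load = I² R = (2.209)² × 105 = 512.4 W

512 W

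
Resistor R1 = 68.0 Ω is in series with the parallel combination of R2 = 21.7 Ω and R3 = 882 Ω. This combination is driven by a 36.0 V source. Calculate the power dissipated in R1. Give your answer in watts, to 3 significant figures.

11.1 W

First combine the parallel branches into one equivalent R_p, then R1 + R_p is a series pair.
R_p = (21.7×882)/(21.7+882) = 21.18 Ω
R_total = 68.0 + 21.18 = 89.18 Ω
I = V / R_total = 36.0 / 89.18 = 0.4037 A
All the current flows through R1; use P = I²R.
P_R1 = (0.4037)² × 68.0 = 11.08 W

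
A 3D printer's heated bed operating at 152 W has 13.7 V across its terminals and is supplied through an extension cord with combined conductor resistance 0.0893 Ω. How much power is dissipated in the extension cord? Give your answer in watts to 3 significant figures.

The extension cord and load are in series, so the same current flows in both; the loss is I²R_line.
I = P / V = 152 / 13.7 = 11.09 A through the extension cord.
P_line = I² R_line = (11.09)² × 0.0893 = 10.99 W

11.0 W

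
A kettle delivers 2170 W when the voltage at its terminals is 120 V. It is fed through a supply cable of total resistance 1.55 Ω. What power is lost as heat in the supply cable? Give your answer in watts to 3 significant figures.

507 W

Only the current and the line resistance are needed for the I²R loss.
I = P / V = 2170 / 120 = 18.08 A through the supply cable.
P_line = I² R_line = (18.08)² × 1.55 = 506.9 W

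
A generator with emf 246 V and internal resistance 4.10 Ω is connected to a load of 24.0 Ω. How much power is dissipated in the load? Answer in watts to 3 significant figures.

1840 W

Find the circuit current first, then P = I²R for the load (series elements share I).
I = ε / (r + R) = 246 / (4.10 + 24.0) = 8.754 A
P_load = I² R = (8.754)² × 24.0 = 1839 W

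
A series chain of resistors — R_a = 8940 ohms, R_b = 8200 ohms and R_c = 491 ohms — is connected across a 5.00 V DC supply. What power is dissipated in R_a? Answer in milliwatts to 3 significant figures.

0.719 mW

The current is common to all series resistors; compute it, then apply P = I²R for the target.
R_total = 8940 + 8200 + 491 = 17630 Ω
I = V / R_total = 5.00 / 17630 = 0.0002836 A
P_R_a = I² × R_a = (0.0002836)² × 8940 = 0.0007190 W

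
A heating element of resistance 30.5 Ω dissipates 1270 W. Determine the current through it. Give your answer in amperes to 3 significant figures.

The two known quantities fix the third via I = √(P / R).
I = √(1270 / 30.5) = 6.453 A

6.45 A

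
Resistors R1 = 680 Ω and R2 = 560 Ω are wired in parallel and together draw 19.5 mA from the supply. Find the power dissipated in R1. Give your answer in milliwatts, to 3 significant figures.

Only the total current is stated, so first find the parallel equivalent to get the voltage across the combination.
1/R_eq = 1/680 + 1/560 ⇒ R_eq = 307.1 Ω
V = I_total × R_eq = 0.01950 × 307.1 = 5.988 V
P_R1 = V² / R1 = (5.988)² / 680 = 0.05274 W

52.7 mW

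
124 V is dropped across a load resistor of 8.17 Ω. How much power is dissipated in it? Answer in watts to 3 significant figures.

1880 W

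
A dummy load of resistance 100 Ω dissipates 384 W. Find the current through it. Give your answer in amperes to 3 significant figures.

1.96 A

The two known quantities fix the third via I = √(P / R).
I = √(384 / 100) = 1.960 A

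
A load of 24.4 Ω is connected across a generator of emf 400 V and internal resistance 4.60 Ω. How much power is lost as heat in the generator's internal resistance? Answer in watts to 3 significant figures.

875 W

Internal loss is I²r, with I set by the total series resistance r+R.
I = ε / (r + R) = 400 / (4.60 + 24.4) = 13.79 A
P_int = I² r = (13.79)² × 4.60 = 875.1 W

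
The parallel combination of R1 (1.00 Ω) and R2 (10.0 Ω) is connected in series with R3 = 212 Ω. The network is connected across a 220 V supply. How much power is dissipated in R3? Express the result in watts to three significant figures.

Combine R1 and R2 into their parallel equivalent first, reducing the network to two series resistors.
R_p = (1.00×10.0)/(1.00+10.0) = 0.9091 Ω
R_total = R_p + 212 = 0.9091 + 212 = 212.9 Ω
I = V / R_total = 220 / 212.9 = 1.033 A
R3 carries the full series current, so P = I²R.
P_R3 = (1.033)² × 212 = 226.4 W

226 W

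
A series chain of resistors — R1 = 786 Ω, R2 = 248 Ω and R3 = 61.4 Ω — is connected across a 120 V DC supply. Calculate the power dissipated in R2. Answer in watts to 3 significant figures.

The current is common to all series resistors; compute it, then apply P = I²R for the target.
R_total = 786 + 248 + 61.4 = 1095 Ω
I = V / R_total = 120 / 1095 = 0.1095 A
P_R2 = I² × R2 = (0.1095)² × 248 = 2.976 W

2.98 W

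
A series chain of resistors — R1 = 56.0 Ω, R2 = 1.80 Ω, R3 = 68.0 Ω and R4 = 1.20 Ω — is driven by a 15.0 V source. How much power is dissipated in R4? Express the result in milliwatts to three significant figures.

16.7 mW

Series elements share the same current, so find I first, then use P = I²R.
R_total = 56.0 + 1.80 + 68.0 + 1.20 = 127.0 Ω
I = V / R_total = 15.0 / 127.0 = 0.1181 A
P_R4 = I² × R4 = (0.1181)² × 1.20 = 0.01674 W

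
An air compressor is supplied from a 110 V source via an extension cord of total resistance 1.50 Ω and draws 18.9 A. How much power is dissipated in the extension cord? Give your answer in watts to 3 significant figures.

The extension cord and load are in series, so the same current flows in both; the loss is I²R_line.
The extension cord carries the full 18.9 A.
P_line = I² R_line = (18.90)² × 1.50 = 535.8 W

536 W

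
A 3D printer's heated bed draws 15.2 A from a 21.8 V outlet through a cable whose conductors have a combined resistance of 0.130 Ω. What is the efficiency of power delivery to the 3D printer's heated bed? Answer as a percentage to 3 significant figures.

The cable carries the full 15.2 A.
P_line = I² R_line = (15.20)² × 0.130 = 30.04 W
P_source = V I = 21.8 × 15.20 = 331.4 W; P_load = 301.3 W
η = P_load / P_source = 301.3 / 331.4 = 0.9094

90.9 %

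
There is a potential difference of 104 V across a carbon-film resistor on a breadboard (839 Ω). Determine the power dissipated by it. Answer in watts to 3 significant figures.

12.9 W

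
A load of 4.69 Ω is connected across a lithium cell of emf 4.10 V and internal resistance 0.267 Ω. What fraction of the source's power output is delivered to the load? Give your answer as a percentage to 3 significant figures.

η = P_load/(P_load+P_int) = I²R/(I²R+I²r) = R/(R+r) — the I² cancels for series elements.
η = R / (R + r) = 4.69 / (4.69 + 0.267) = 0.9461

94.6 %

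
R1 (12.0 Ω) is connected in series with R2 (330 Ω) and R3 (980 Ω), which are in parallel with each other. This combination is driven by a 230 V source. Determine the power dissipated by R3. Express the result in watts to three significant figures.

First combine the parallel branches into one equivalent R_p, then R1 + R_p is a series pair.
R_p = (330×980)/(330+980) = 246.9 Ω
R_total = 12.0 + 246.9 = 258.9 Ω
I = V / R_total = 230 / 258.9 = 0.8885 A
Voltage across the parallel pair: V_p = I × R_p = 0.8885 × 246.9 = 219.3 V
R3 is across V_p, so use P = V²/R for that branch.
P_R3 = (219.3)² / 980 = 49.09 W

49.1 W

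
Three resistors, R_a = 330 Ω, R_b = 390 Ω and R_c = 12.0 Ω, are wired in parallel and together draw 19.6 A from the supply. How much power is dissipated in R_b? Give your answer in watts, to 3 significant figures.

125 W

Parallel branches share V, not I — compute V via R_eq, then use V²/R for the target branch.
1/R_eq = 1/330 + 1/390 + 1/12.0 ⇒ R_eq = 11.25 Ω
V = I_total × R_eq = 19.60 × 11.25 = 220.4 V
P_R_b = V² / R_b = (220.4)² / 390 = 124.6 W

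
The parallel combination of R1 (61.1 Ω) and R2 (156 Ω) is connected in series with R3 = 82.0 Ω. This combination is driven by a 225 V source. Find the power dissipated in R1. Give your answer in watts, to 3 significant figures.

101 W

Collapse the R1‖R2 pair into one equivalent R_p; then R_p and R3 form a series string.
R_p = (61.1×156)/(61.1+156) = 43.90 Ω
R_total = R_p + 82.0 = 43.90 + 82.0 = 125.9 Ω
I = V / R_total = 225 / 125.9 = 1.787 A
Voltage across the parallel pair: V_p = I × R_p = 1.787 × 43.90 = 78.46 V
R1 sits across V_p; its power is V_p²/R.
P_R1 = (78.46)² / 61.1 = 100.8 W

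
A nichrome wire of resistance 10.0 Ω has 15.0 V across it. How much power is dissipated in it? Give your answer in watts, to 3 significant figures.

22.5 W

With V across and R both known, P = V²/R gives the dissipation directly.
P = (15.0 V)² / 10.0 Ω = 22.50 W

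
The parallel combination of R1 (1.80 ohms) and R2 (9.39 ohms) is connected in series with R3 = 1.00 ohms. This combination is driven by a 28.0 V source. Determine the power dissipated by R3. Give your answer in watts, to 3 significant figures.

124 W

Collapse the R1‖R2 pair into one equivalent R_p; then R_p and R3 form a series string.
R_p = (1.80×9.39)/(1.80+9.39) = 1.510 Ω
R_total = R_p + 1.00 = 1.510 + 1.00 = 2.510 Ω
I = V / R_total = 28.0 / 2.510 = 11.15 A
R3 is the series element, so its power is I²R.
P_R3 = (11.15)² × 1.00 = 124.4 W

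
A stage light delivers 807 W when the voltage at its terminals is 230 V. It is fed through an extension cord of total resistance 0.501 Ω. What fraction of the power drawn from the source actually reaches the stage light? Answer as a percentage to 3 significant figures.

I = P / V = 807 / 230 = 3.509 A through the extension cord.
P_line = I² R_line = (3.509)² × 0.501 = 6.168 W
P_source = P_load + P_line = 807.0 + 6.168 = 813.2 W
η = P_load / P_source = 807.0 / 813.2 = 0.9924

99.2 %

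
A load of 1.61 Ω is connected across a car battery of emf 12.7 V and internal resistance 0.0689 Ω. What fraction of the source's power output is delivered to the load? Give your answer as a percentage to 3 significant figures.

95.9 %

Efficiency is P_load / P_total. With a series r and R sharing the same I, P = I²R for each, so η = R/(R+r).
η = R / (R + r) = 1.61 / (1.61 + 0.0689) = 0.9590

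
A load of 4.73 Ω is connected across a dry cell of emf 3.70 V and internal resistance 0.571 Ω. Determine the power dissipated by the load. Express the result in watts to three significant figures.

2.30 W

The internal resistance and the load are in series, so the same I flows through both; get I from ε/(r+R), then I²R for the load.
I = ε / (r + R) = 3.70 / (0.571 + 4.73) = 0.6980 A
P_load = I² R = (0.6980)² × 4.73 = 2.304 W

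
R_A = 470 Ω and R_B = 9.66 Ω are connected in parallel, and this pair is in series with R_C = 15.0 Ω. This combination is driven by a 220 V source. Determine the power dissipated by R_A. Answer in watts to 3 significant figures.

15.4 W

First find R_p for the parallel pair, then treat R_p + R_C as a series loop.
R_p = (470×9.66)/(470+9.66) = 9.465 Ω
R_total = R_p + 15.0 = 9.465 + 15.0 = 24.47 Ω
I = V / R_total = 220 / 24.47 = 8.992 A
Voltage across the parallel pair: V_p = I × R_p = 8.992 × 9.465 = 85.12 V
Use P = V²/R for R_A with V = V_p.
P_R_A = (85.12)² / 470 = 15.41 W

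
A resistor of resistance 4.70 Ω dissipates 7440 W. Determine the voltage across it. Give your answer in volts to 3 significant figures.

187 V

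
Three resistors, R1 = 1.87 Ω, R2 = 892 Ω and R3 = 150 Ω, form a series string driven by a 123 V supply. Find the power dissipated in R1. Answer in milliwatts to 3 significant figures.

The current is common to all series resistors; compute it, then apply P = I²R for the target.
R_total = 1.87 + 892 + 150 = 1044 Ω
I = V / R_total = 123 / 1044 = 0.1178 A
P_R1 = I² × R1 = (0.1178)² × 1.87 = 0.02596 W

26.0 mW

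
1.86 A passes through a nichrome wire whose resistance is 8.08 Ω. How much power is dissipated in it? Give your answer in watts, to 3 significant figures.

28.0 W

With I and R stated, P = I²R applies in one step.
P = (1.860 A)² × 8.08 Ω = 27.95 W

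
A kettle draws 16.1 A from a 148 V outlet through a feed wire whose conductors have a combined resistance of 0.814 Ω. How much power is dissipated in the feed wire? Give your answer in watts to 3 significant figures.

211 W

The feed wire and load are in series, so the same current flows in both; the loss is I²R_line.
The feed wire carries the full 16.1 A.
P_line = I² R_line = (16.10)² × 0.814 = 211.0 W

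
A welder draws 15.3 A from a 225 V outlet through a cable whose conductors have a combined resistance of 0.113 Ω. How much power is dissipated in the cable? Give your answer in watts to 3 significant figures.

The cable and load are in series, so the same current flows in both; the loss is I²R_line.
The cable carries the full 15.3 A.
P_line = I² R_line = (15.30)² × 0.113 = 26.45 W

26.5 W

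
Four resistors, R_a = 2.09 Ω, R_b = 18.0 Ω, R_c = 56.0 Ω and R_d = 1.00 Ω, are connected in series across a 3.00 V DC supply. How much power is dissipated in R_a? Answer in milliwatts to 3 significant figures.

Every series element carries the same I. Get I from the total resistance, then P = I² × R_a.
R_total = 2.09 + 18.0 + 56.0 + 1.00 = 77.09 Ω
I = V / R_total = 3.00 / 77.09 = 0.03892 A
P_R_a = I² × R_a = (0.03892)² × 2.09 = 0.003165 W

3.17 mW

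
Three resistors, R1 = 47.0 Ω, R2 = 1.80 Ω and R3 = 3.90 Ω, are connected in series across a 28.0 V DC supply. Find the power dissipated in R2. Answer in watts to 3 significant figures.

0.508 W

The current is common to all series resistors; compute it, then apply P = I²R for the target.
R_total = 47.0 + 1.80 + 3.90 = 52.70 Ω
I = V / R_total = 28.0 / 52.70 = 0.5313 A
P_R2 = I² × R2 = (0.5313)² × 1.80 = 0.5081 W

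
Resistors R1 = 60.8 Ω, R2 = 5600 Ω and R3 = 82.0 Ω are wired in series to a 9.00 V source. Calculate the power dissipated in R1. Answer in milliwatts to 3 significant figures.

0.149 mW

Every series element carries the same I. Get I from the total resistance, then P = I² × R1.
R_total = 60.8 + 5600 + 82.0 = 5743 Ω
I = V / R_total = 9.00 / 5743 = 0.001567 A
P_R1 = I² × R1 = (0.001567)² × 60.8 = 0.0001493 W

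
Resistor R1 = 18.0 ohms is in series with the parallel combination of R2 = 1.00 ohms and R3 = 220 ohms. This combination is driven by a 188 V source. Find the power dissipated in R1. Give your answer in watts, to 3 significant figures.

Reduce the parallel pair to R_p first; the network is then a simple series string.
R_p = (1.00×220)/(1.00+220) = 0.9955 Ω
R_total = 18.0 + 0.9955 = 19.00 Ω
I = V / R_total = 188 / 19.00 = 9.897 A
R1 carries the full series current, so P = I²R.
P_R1 = (9.897)² × 18.0 = 1763 W

1760 W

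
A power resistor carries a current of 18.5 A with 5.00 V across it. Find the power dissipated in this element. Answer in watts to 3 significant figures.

With V and I both given, power follows immediately from P = V I.
P = 5.00 V × 18.50 A = 92.50 W

92.5 W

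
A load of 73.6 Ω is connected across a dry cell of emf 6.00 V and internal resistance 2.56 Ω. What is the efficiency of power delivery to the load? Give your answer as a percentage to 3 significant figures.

η = P_load/(P_load+P_int) = I²R/(I²R+I²r) = R/(R+r) — the I² cancels for series elements.
η = R / (R + r) = 73.6 / (73.6 + 2.56) = 0.9664

96.6 %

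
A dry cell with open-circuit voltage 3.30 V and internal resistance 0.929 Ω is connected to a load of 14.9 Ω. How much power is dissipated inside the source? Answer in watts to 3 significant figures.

0.0404 W

The internal resistance carries the same current as the load; P_int = I²r.
I = ε / (r + R) = 3.30 / (0.929 + 14.9) = 0.2085 A
P_int = I² r = (0.2085)² × 0.929 = 0.04038 W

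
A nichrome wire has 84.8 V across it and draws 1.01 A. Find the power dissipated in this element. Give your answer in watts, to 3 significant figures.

85.6 W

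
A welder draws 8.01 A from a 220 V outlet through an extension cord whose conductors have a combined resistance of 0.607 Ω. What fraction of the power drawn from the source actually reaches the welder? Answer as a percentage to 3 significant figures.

The extension cord carries the full 8.01 A.
P_line = I² R_line = (8.010)² × 0.607 = 38.95 W
P_source = V I = 220 × 8.010 = 1762 W; P_load = 1723 W
η = P_load / P_source = 1723 / 1762 = 0.9779

97.8 %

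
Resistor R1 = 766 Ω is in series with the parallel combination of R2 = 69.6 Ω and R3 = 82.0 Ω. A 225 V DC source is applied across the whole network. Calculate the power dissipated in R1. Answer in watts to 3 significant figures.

60.0 W

Collapse R2‖R3 to a single equivalent, reducing the network to two series elements.
R_p = (69.6×82.0)/(69.6+82.0) = 37.65 Ω
R_total = 766 + 37.65 = 803.6 Ω
I = V / R_total = 225 / 803.6 = 0.2800 A
All the current flows through R1; use P = I²R.
P_R1 = (0.2800)² × 766 = 60.04 W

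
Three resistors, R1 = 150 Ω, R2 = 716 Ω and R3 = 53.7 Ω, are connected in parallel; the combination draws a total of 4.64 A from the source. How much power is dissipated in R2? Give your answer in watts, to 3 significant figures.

42.2 W

The branches share the same voltage, but only the total current is given — find V from the equivalent resistance first.
1/R_eq = 1/150 + 1/716 + 1/53.7 ⇒ R_eq = 37.47 Ω
V = I_total × R_eq = 4.640 × 37.47 = 173.9 V
P_R2 = V² / R2 = (173.9)² / 716 = 42.23 W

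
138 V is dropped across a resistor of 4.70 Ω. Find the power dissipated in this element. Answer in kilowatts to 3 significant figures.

4.05 kW

Voltage and resistance are given, so P = V²/R is the one-step route.
P = (138 V)² / 4.70 Ω = 4052 W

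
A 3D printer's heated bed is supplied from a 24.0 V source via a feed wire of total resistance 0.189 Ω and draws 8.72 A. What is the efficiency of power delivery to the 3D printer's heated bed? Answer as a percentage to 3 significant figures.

93.1 %

The feed wire carries the full 8.72 A.
P_line = I² R_line = (8.720)² × 0.189 = 14.37 W
P_source = V I = 24.0 × 8.720 = 209.3 W; P_load = 194.9 W
η = P_load / P_source = 194.9 / 209.3 = 0.9313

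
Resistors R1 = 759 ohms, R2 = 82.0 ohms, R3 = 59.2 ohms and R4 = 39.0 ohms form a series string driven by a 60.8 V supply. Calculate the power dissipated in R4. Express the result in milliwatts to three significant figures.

163 mW

The current is common to all series resistors; compute it, then apply P = I²R for the target.
R_total = 759 + 82.0 + 59.2 + 39.0 = 939.2 Ω
I = V / R_total = 60.8 / 939.2 = 0.06474 A
P_R4 = I² × R4 = (0.06474)² × 39.0 = 0.1634 W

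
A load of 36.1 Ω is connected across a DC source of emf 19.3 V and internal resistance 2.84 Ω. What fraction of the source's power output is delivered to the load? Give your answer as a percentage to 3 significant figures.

Both r and R carry the same current, so the power split is just the resistance split: η = R/(R+r).
η = R / (R + r) = 36.1 / (36.1 + 2.84) = 0.9271

92.7 %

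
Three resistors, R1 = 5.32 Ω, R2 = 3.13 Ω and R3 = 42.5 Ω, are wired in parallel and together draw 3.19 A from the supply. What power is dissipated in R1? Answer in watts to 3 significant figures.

6.78 W

The branches share the same voltage, but only the total current is given — find V from the equivalent resistance first.
1/R_eq = 1/5.32 + 1/3.13 + 1/42.5 ⇒ R_eq = 1.883 Ω
V = I_total × R_eq = 3.190 × 1.883 = 6.008 V
P_R1 = V² / R1 = (6.008)² / 5.32 = 6.784 W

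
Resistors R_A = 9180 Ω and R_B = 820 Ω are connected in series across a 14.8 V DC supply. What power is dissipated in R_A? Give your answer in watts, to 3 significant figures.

0.0201 W

Series elements share the same current, so find I first, then use P = I²R.
R_total = 9180 + 820 = 10000 Ω
I = V / R_total = 14.8 / 10000 = 0.001480 A
P_R_A = I² × R_A = (0.001480)² × 9180 = 0.02011 W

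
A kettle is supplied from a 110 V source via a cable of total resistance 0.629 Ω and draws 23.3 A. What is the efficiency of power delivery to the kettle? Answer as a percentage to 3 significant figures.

86.7 %

The cable carries the full 23.3 A.
P_line = I² R_line = (23.30)² × 0.629 = 341.5 W
P_source = V I = 110 × 23.30 = 2563 W; P_load = 2222 W
η = P_load / P_source = 2222 / 2563 = 0.8668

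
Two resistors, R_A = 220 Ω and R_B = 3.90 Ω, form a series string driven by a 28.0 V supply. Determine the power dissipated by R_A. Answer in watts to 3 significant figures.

Since the resistors are in series they all carry the loop current I = V/R_total; the power in any one is I²R.
R_total = 220 + 3.90 = 223.9 Ω
I = V / R_total = 28.0 / 223.9 = 0.1251 A
P_R_A = I² × R_A = (0.1251)² × 220 = 3.441 W

3.44 W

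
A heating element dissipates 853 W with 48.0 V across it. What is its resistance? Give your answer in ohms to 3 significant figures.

2.70 Ω

Inverting the appropriate power form: R = V² / P.
R = (48.0)² / 853 = 2.701 Ω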